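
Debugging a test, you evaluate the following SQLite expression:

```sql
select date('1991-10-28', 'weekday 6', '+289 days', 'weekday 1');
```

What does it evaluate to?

`weekday 6` advances to the next Saturday; 1991-10-28 is a Monday, so it moves forward to 1991-11-02.
Applying '+289 days' to 1991-11-02: counting 289 days forward gives 1992-08-17.
`weekday 1` advances to the next Monday; 1992-08-17 is already a Monday, so it stays at 1992-08-17.

1992-08-17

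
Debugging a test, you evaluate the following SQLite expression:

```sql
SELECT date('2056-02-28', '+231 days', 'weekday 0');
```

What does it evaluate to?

Applying '+231 days' to 2056-02-28: counting 231 days forward gives 2056-10-16.
`weekday 0` advances to the next Sunday; 2056-10-16 is a Monday, so it moves forward to 2056-10-22.

2056-10-22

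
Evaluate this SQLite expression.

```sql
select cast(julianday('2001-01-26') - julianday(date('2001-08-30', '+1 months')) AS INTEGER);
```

Adding +1 month to 2001-08-30 gives 2001-09-30.
5 days remain in January 2001 after the 26th (31 − 26).
Full months from February 2001 through August 2001 contribute their day counts.
Then 30 days into September 2001.
Total: 5 + 28 + 31 + 30 + 31 + 30 + 31 + 31 + 30 = 247.
The subtraction is earlier − later, so the result is −247 → -247.

-247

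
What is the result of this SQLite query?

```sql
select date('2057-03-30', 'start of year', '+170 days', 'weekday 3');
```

2057-06-20

`start of year` rewinds 2057-03-30 to 2057-01-01.
Applying '+170 days' to 2057-01-01: counting 170 days forward gives 2057-06-20.
`weekday 3` advances to the next Wednesday; 2057-06-20 is already a Wednesday, so it stays at 2057-06-20.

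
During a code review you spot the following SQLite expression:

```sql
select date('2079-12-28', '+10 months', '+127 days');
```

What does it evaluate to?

2081-03-04

Adding +10 months to 2079-12-28 gives 2080-10-28.
Applying '+127 days' to 2080-10-28: counting 127 days forward gives 2081-03-04.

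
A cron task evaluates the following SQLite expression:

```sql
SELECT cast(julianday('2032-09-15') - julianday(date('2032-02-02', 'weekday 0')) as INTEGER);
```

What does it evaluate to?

`weekday 0` advances to the next Sunday; 2032-02-02 is a Monday, so it moves forward to 2032-02-08.
21 days remain in February 2032 after the 8th (29 − 8).
Full months from March 2032 through August 2032 contribute their day counts.
Then 15 days into September 2032.
Total: 21 + 31 + 30 + 31 + 30 + 31 + 31 + 15 = 220.

220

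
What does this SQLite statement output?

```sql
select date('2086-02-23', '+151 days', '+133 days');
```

2086-12-04

Applying '+151 days' to 2086-02-23: counting 151 days forward gives 2086-07-24.
Applying '+133 days' to 2086-07-24: counting 133 days forward gives 2086-12-04.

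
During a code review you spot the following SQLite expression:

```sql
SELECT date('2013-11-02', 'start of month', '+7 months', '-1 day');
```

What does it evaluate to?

`start of month` rewinds 2013-11-02 to 2013-11-01.
Adding +7 months to 2013-11-01 gives 2014-06-01.
Going back 1 day from 2014-06-01 reaches 2014-05-31 (last day of May, 31 days).

2014-05-31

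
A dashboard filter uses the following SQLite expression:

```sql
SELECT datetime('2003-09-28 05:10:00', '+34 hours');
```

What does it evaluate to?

2003-09-29 15:10:00

+34 hours from 2003-09-28 05:10:00 is 2003-09-29 15:10:00 (crosses midnight).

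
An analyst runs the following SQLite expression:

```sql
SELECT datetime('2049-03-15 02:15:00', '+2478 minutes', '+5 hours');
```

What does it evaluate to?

2478 minutes = 41h 18m; +2478 minutes from 2049-03-15 02:15:00 is 2049-03-16 19:33:00 (crosses midnight).
+5 hours from 2049-03-16 19:33:00 is 2049-03-17 00:33:00 (crosses midnight).

2049-03-17 00:33:00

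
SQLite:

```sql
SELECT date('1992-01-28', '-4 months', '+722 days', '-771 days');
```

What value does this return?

Adding -4 months to 1992-01-28 gives 1991-09-28.
Applying '+722 days' to 1991-09-28: counting 722 days forward gives 1993-09-19.
Applying '-771 days' to 1993-09-19: counting 771 days back gives 1991-08-10.

1991-08-10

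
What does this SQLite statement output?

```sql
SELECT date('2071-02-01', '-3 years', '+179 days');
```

2068-07-29

Adding -3 years to 2071-02-01 gives 2068-02-01.
Applying '+179 days' to 2068-02-01: counting 179 days forward gives 2068-07-29.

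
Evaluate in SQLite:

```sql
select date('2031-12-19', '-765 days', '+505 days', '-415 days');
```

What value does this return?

2030-02-12

Applying '-765 days' to 2031-12-19: counting 765 days back gives 2029-11-14.
Applying '+505 days' to 2029-11-14: counting 505 days forward gives 2031-04-03.
Applying '-415 days' to 2031-04-03: counting 415 days back gives 2030-02-12.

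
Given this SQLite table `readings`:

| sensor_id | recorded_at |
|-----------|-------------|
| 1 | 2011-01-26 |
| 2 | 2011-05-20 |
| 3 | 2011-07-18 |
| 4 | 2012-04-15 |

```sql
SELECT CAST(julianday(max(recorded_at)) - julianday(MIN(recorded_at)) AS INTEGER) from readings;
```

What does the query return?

445

MIN = 2011-01-26, MAX = 2012-04-15.
5 days remain in January 2011 after the 26th (31 − 26).
Full months from February 2011 through March 2012 contribute their day counts.
Then 15 days into April 2012.
Total: 5 + 28 + 31 + 30 + 31 + 30 + 31 + 31 + 30 + 31 + 30 + 31 + 31 + 29 + 31 + 15 = 445.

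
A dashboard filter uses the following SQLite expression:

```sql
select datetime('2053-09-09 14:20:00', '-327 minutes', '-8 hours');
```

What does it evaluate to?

2053-09-09 00:53:00

327 minutes = 5h 27m; -327 minutes from 2053-09-09 14:20:00 is 2053-09-09 08:53:00.
-8 hours from 2053-09-09 08:53:00 is 2053-09-09 00:53:00.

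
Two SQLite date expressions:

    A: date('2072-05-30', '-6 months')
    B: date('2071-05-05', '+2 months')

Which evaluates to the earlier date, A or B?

A = 2071-11-30.
B = 2071-07-05.
B is earlier.

B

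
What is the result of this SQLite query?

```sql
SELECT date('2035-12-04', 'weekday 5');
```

2035-12-07

`weekday 5` advances to the next Friday; 2035-12-04 is a Tuesday, so it moves forward to 2035-12-07.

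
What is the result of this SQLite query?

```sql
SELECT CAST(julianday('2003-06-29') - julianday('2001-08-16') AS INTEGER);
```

15 days remain in August 2001 after the 16th (31 − 16).
Full months from September 2001 through May 2003 contribute their day counts.
Then 29 days into June 2003.
Total: 15 + 30 + 31 + 30 + 31 + 31 + 28 + 31 + 30 + 31 + 30 + 31 + 31 + 30 + 31 + 30 + 31 + 31 + 28 + 31 + 30 + 31 + 29 = 682.

682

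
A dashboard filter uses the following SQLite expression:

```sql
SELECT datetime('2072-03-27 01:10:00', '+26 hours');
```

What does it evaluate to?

2072-03-28 03:10:00

+26 hours from 2072-03-27 01:10:00 is 2072-03-28 03:10:00 (crosses midnight).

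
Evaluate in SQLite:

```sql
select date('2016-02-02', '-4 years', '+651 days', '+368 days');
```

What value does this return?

2014-11-17

Adding -4 years to 2016-02-02 gives 2012-02-02.
Applying '+651 days' to 2012-02-02: counting 651 days forward gives 2013-11-14.
Applying '+368 days' to 2013-11-14: counting 368 days forward gives 2014-11-17.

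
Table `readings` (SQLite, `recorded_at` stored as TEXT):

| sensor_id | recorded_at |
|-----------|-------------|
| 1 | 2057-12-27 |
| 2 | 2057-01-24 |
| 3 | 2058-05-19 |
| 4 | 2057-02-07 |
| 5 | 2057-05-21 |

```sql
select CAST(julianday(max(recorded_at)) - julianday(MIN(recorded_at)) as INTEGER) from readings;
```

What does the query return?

480

MIN = 2057-01-24, MAX = 2058-05-19.
7 days remain in January 2057 after the 24th (31 − 24).
Full months from February 2057 through April 2058 contribute their day counts.
Then 19 days into May 2058.
Total: 7 + 28 + 31 + 30 + 31 + 30 + 31 + 31 + 30 + 31 + 30 + 31 + 31 + 28 + 31 + 30 + 19 = 480.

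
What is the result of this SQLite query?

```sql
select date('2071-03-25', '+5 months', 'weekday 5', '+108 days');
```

2071-12-14

Adding +5 months to 2071-03-25 gives 2071-08-25.
`weekday 5` advances to the next Friday; 2071-08-25 is a Tuesday, so it moves forward to 2071-08-28.
Applying '+108 days' to 2071-08-28: counting 108 days forward gives 2071-12-14.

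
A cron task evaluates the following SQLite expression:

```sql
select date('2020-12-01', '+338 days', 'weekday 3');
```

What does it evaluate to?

Applying '+338 days' to 2020-12-01: counting 338 days forward gives 2021-11-04.
`weekday 3` advances to the next Wednesday; 2021-11-04 is a Thursday, so it moves forward to 2021-11-10.

2021-11-10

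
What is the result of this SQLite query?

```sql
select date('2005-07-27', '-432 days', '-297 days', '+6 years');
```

2009-07-29

Applying '-432 days' to 2005-07-27: counting 432 days back gives 2004-05-21.
Applying '-297 days' to 2004-05-21: counting 297 days back gives 2003-07-29.
Adding +6 years to 2003-07-29 gives 2009-07-29.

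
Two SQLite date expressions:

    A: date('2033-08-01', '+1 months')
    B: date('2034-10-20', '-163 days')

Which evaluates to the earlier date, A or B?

A

A = 2033-09-01.
B = 2034-05-10.
A is earlier.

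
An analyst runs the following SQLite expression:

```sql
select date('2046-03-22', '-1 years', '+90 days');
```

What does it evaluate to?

Adding -1 year to 2046-03-22 gives 2045-03-22.
Applying '+90 days' to 2045-03-22: counting 90 days forward gives 2045-06-20.

2045-06-20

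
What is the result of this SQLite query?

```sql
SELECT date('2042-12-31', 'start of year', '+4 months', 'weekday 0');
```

2042-05-04

`start of year` rewinds 2042-12-31 to 2042-01-01.
Adding +4 months to 2042-01-01 gives 2042-05-01.
`weekday 0` advances to the next Sunday; 2042-05-01 is a Thursday, so it moves forward to 2042-05-04.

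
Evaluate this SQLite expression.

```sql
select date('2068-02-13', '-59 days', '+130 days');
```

Applying '-59 days' to 2068-02-13: counting 59 days back gives 2067-12-16.
Applying '+130 days' to 2067-12-16: counting 130 days forward gives 2068-04-24.

2068-04-24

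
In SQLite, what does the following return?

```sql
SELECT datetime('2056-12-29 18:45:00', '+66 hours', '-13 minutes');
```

+66 hours from 2056-12-29 18:45:00 is 2057-01-01 12:45:00 (crosses midnight).
-13 minutes from 2057-01-01 12:45:00 is 2057-01-01 12:32:00.

2057-01-01 12:32:00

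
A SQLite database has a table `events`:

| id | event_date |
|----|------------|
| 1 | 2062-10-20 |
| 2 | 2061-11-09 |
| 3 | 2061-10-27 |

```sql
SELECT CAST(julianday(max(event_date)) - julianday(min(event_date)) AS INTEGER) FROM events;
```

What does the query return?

358

MIN = 2061-10-27, MAX = 2062-10-20.
4 days remain in October 2061 after the 27th (31 − 27).
Full months from November 2061 through September 2062 contribute their day counts.
Then 20 days into October 2062.
Total: 4 + 30 + 31 + 31 + 28 + 31 + 30 + 31 + 30 + 31 + 31 + 30 + 20 = 358.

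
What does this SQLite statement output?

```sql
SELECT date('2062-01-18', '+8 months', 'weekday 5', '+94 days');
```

2062-12-25

Adding +8 months to 2062-01-18 gives 2062-09-18.
`weekday 5` advances to the next Friday; 2062-09-18 is a Monday, so it moves forward to 2062-09-22.
Applying '+94 days' to 2062-09-22: counting 94 days forward gives 2062-12-25.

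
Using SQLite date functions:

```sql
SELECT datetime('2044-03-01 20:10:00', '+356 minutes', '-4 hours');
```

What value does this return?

2044-03-01 22:06:00

356 minutes = 5h 56m; +356 minutes from 2044-03-01 20:10:00 is 2044-03-02 02:06:00 (crosses midnight).
-4 hours from 2044-03-02 02:06:00 is 2044-03-01 22:06:00 (crosses midnight).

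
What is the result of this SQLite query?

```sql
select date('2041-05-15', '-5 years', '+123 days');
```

2036-09-15

Adding -5 years to 2041-05-15 gives 2036-05-15.
Applying '+123 days' to 2036-05-15: counting 123 days forward gives 2036-09-15.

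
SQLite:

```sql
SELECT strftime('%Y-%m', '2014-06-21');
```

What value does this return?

2014-06

`%Y-%m` extracts the year-month: 2014-06.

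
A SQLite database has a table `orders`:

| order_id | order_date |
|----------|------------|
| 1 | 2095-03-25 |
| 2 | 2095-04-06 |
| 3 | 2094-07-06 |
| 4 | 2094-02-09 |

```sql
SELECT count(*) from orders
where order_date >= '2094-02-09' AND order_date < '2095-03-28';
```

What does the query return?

3

Rows in [2094-02-09, 2095-03-28): 2095-03-25, 2094-07-06, 2094-02-09 → 3 rows.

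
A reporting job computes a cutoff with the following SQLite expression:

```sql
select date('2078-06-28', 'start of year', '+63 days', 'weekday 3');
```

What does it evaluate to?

`start of year` rewinds 2078-06-28 to 2078-01-01.
Applying '+63 days' to 2078-01-01: counting 63 days forward gives 2078-03-05.
`weekday 3` advances to the next Wednesday; 2078-03-05 is a Saturday, so it moves forward to 2078-03-09.

2078-03-09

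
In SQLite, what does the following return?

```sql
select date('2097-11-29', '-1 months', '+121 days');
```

Adding -1 month to 2097-11-29 gives 2097-10-29.
Applying '+121 days' to 2097-10-29: counting 121 days forward gives 2098-02-27.

2098-02-27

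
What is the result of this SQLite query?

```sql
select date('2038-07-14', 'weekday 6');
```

`weekday 6` advances to the next Saturday; 2038-07-14 is a Wednesday, so it moves forward to 2038-07-17.

2038-07-17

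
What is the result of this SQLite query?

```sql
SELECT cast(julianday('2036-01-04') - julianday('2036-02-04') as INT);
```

-31

27 days remain in January 2036 after the 4th (31 − 4).
Then 4 days into February 2036.
Total: 27 + 4 = 31.
The subtraction is earlier − later, so the result is −31 → -31.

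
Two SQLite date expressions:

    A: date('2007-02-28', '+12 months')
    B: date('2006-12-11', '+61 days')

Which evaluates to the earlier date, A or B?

B

A = 2008-02-28.
B = 2007-02-10.
B is earlier.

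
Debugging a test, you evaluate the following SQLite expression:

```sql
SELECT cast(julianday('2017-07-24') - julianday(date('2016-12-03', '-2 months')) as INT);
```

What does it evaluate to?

294

Adding -2 months to 2016-12-03 gives 2016-10-03.
28 days remain in October 2016 after the 3rd (31 − 3).
Full months from November 2016 through June 2017 contribute their day counts.
Then 24 days into July 2017.
Total: 28 + 30 + 31 + 31 + 28 + 31 + 30 + 31 + 30 + 24 = 294.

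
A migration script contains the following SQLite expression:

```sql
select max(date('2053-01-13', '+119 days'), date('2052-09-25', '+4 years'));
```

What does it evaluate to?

2056-09-25

date('2053-01-13', '+119 days') → 2053-05-12.
date('2052-09-25', '+4 years') → 2056-09-25.
Later of the two is 2056-09-25.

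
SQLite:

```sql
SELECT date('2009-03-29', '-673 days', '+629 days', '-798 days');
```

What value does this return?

2006-12-08

Applying '-673 days' to 2009-03-29: counting 673 days back gives 2007-05-26.
Applying '+629 days' to 2007-05-26: counting 629 days forward gives 2009-02-13.
Applying '-798 days' to 2009-02-13: counting 798 days back gives 2006-12-08.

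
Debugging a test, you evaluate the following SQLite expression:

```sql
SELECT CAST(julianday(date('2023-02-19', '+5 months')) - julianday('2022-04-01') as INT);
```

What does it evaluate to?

474

Adding +5 months to 2023-02-19 gives 2023-07-19.
29 days remain in April 2022 after the 1st (30 − 1).
Full months from May 2022 through June 2023 contribute their day counts.
Then 19 days into July 2023.
Total: 29 + 31 + 30 + 31 + 31 + 30 + 31 + 30 + 31 + 31 + 28 + 31 + 30 + 31 + 30 + 19 = 474.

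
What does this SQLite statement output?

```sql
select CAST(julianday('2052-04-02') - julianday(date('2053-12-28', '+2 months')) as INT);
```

Adding +2 months to 2053-12-28 gives 2054-02-28.
28 days remain in April 2052 after the 2nd (30 − 2).
Full months from May 2052 through January 2054 contribute their day counts.
Then 28 days into February 2054.
Total: 28 + 31 + 30 + 31 + 31 + 30 + 31 + 30 + 31 + 31 + 28 + 31 + 30 + 31 + 30 + 31 + 31 + 30 + 31 + 30 + 31 + 31 + 28 = 697.
The subtraction is earlier − later, so the result is −697 → -697.

-697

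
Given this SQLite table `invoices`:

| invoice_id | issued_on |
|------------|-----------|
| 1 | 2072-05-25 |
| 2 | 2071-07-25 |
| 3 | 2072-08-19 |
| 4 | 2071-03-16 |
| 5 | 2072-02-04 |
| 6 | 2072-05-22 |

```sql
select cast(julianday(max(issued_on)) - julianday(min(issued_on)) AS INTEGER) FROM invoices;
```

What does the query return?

522

MIN = 2071-03-16, MAX = 2072-08-19.
15 days remain in March 2071 after the 16th (31 − 16).
Full months from April 2071 through July 2072 contribute their day counts.
Then 19 days into August 2072.
Total: 15 + 30 + 31 + 30 + 31 + 31 + 30 + 31 + 30 + 31 + 31 + 29 + 31 + 30 + 31 + 30 + 31 + 19 = 522.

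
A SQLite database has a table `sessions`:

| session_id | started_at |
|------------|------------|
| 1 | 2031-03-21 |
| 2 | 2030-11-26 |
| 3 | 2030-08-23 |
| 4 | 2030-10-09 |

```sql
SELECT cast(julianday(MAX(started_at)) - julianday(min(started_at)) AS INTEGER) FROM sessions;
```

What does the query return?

MIN = 2030-08-23, MAX = 2031-03-21.
8 days remain in August 2030 after the 23rd (31 − 23).
Full months from September 2030 through February 2031 contribute their day counts.
Then 21 days into March 2031.
Total: 8 + 30 + 31 + 30 + 31 + 31 + 28 + 21 = 210.

210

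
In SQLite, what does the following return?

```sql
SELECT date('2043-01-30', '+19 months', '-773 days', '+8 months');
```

Adding +19 months to 2043-01-30 gives 2044-08-30.
Applying '-773 days' to 2044-08-30: counting 773 days back gives 2042-07-19.
Adding +8 months to 2042-07-19 gives 2043-03-19.

2043-03-19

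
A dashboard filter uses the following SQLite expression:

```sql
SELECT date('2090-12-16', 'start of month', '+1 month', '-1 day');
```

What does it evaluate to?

2090-12-31

`start of month` rewinds 2090-12-16 to 2090-12-01.
Adding +1 month to 2090-12-01 gives 2091-01-01.
Going back 1 day from 2091-01-01 reaches 2090-12-31 (last day of December, 31 days).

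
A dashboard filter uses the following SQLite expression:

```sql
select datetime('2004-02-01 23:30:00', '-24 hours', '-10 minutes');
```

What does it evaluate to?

-24 hours from 2004-02-01 23:30:00 is 2004-01-31 23:30:00 (crosses midnight).
-10 minutes from 2004-01-31 23:30:00 is 2004-01-31 23:20:00.

2004-01-31 23:20:00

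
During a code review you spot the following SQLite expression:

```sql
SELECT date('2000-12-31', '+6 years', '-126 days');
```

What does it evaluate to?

2006-08-27

Adding +6 years to 2000-12-31 gives 2006-12-31.
Applying '-126 days' to 2006-12-31: counting 126 days back gives 2006-08-27.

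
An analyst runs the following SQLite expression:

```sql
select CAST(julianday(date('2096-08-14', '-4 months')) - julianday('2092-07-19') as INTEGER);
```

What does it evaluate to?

1365

Adding -4 months to 2096-08-14 gives 2096-04-14.
12 days remain in July 2092 after the 19th (31 − 19).
Full months from August 2092 through March 2096 contribute their day counts.
Then 14 days into April 2096.
Total: 12 + 31 + 30 + 31 + 30 + 31 + 31 + 28 + 31 + 30 + 31 + 30 + 31 + 31 + 30 + 31 + 30 + 31 + 31 + 28 + 31 + 30 + 31 + 30 + 31 + 31 + 30 + 31 + 30 + 31 + 31 + 28 + 31 + 30 + 31 + 30 + 31 + 31 + 30 + 31 + 30 + 31 + 31 + 29 + 31 + 14 = 1365.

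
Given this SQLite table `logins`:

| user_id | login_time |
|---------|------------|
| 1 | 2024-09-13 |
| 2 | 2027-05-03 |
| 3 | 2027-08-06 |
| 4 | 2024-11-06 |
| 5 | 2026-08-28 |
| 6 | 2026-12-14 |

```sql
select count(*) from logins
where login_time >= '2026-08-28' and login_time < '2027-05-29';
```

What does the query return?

Rows in [2026-08-28, 2027-05-29): 2027-05-03, 2026-08-28, 2026-12-14 → 3 rows.

3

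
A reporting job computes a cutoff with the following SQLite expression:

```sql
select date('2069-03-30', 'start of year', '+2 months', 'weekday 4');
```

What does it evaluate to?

2069-03-07

`start of year` rewinds 2069-03-30 to 2069-01-01.
Adding +2 months to 2069-01-01 gives 2069-03-01.
`weekday 4` advances to the next Thursday; 2069-03-01 is a Friday, so it moves forward to 2069-03-07.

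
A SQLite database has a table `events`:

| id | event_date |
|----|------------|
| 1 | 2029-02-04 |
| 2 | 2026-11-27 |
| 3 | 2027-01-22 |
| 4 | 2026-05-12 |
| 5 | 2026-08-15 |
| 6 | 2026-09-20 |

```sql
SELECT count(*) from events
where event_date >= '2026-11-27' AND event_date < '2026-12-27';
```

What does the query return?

1

Rows in [2026-11-27, 2026-12-27): 2026-11-27 → 1 row.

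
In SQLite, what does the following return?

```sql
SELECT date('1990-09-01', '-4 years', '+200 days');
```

Adding -4 years to 1990-09-01 gives 1986-09-01.
Applying '+200 days' to 1986-09-01: counting 200 days forward gives 1987-03-20.

1987-03-20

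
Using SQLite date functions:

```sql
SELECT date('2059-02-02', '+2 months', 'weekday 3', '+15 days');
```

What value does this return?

2059-04-17

Adding +2 months to 2059-02-02 gives 2059-04-02.
`weekday 3` advances to the next Wednesday; 2059-04-02 is already a Wednesday, so it stays at 2059-04-02.
Advancing 15 more days within April lands on 2059-04-17.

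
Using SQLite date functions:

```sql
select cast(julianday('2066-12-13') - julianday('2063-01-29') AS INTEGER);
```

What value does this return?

2 days remain in January 2063 after the 29th (31 − 29).
Full months from February 2063 through November 2066 contribute their day counts.
Then 13 days into December 2066.
Total: 2 + 28 + 31 + 30 + 31 + 30 + 31 + 31 + 30 + 31 + 30 + 31 + 31 + 29 + 31 + 30 + 31 + 30 + 31 + 31 + 30 + 31 + 30 + 31 + 31 + 28 + 31 + 30 + 31 + 30 + 31 + 31 + 30 + 31 + 30 + 31 + 31 + 28 + 31 + 30 + 31 + 30 + 31 + 31 + 30 + 31 + 30 + 13 = 1414.

1414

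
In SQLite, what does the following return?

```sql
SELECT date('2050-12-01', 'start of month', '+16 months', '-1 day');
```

2052-03-31

`start of month` rewinds 2050-12-01 to 2050-12-01.
Adding +16 months to 2050-12-01 gives 2052-04-01.
Going back 1 day from 2052-04-01 reaches 2052-03-31 (last day of March, 31 days).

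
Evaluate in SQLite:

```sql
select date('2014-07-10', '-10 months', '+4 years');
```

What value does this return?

Adding -10 months to 2014-07-10 gives 2013-09-10.
Adding +4 years to 2013-09-10 gives 2017-09-10.

2017-09-10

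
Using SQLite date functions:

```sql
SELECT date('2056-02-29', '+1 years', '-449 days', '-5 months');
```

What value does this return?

Adding +1 year to 2056-02-29 targets 2057-02-29, but 2057 is not a leap year, so SQLite normalizes to 2057-03-01.
Applying '-449 days' to 2057-03-01: counting 449 days back gives 2055-12-08.
Adding -5 months to 2055-12-08 gives 2055-07-08.

2055-07-08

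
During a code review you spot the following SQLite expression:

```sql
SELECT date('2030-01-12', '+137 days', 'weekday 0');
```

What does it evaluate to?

Applying '+137 days' to 2030-01-12: counting 137 days forward gives 2030-05-29.
`weekday 0` advances to the next Sunday; 2030-05-29 is a Wednesday, so it moves forward to 2030-06-02.

2030-06-02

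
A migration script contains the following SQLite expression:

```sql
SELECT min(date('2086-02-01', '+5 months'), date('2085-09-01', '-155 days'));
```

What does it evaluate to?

2085-03-30

date('2086-02-01', '+5 months') → 2086-07-01.
date('2085-09-01', '-155 days') → 2085-03-30.
Earlier of the two is 2085-03-30.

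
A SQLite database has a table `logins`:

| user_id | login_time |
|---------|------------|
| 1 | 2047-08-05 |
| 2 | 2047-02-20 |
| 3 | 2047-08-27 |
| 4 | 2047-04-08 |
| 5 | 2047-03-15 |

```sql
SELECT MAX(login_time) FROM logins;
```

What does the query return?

MAX over {2047-02-20, 2047-03-15, 2047-04-08, 2047-08-05, 2047-08-27}.

2047-08-27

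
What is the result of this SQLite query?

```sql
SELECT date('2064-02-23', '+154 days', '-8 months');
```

2063-11-26

Applying '+154 days' to 2064-02-23: counting 154 days forward gives 2064-07-26.
Adding -8 months to 2064-07-26 gives 2063-11-26.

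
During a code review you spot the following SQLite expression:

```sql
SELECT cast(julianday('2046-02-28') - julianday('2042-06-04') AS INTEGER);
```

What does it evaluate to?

26 days remain in June 2042 after the 4th (30 − 4).
Full months from July 2042 through January 2046 contribute their day counts.
Then 28 days into February 2046.
Total: 26 + 31 + 31 + 30 + 31 + 30 + 31 + 31 + 28 + 31 + 30 + 31 + 30 + 31 + 31 + 30 + 31 + 30 + 31 + 31 + 29 + 31 + 30 + 31 + 30 + 31 + 31 + 30 + 31 + 30 + 31 + 31 + 28 + 31 + 30 + 31 + 30 + 31 + 31 + 30 + 31 + 30 + 31 + 31 + 28 = 1365.

1365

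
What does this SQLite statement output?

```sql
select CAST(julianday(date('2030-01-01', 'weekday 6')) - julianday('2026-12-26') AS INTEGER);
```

`weekday 6` advances to the next Saturday; 2030-01-01 is a Tuesday, so it moves forward to 2030-01-05.
5 days remain in December 2026 after the 26th (31 − 26).
Full months from January 2027 through December 2029 contribute their day counts.
Then 5 days into January 2030.
Total: 5 + 31 + 28 + 31 + 30 + 31 + 30 + 31 + 31 + 30 + 31 + 30 + 31 + 31 + 29 + 31 + 30 + 31 + 30 + 31 + 31 + 30 + 31 + 30 + 31 + 31 + 28 + 31 + 30 + 31 + 30 + 31 + 31 + 30 + 31 + 30 + 31 + 5 = 1106.

1106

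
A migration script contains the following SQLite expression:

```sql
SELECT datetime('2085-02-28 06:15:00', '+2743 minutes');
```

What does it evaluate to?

2743 minutes = 45h 43m; +2743 minutes from 2085-02-28 06:15:00 is 2085-03-02 03:58:00 (crosses midnight).

2085-03-02 03:58:00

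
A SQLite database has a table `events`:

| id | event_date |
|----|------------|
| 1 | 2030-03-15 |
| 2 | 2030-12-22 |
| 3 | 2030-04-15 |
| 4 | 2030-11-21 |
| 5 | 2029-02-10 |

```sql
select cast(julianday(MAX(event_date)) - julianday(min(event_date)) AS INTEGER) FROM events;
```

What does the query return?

680

MIN = 2029-02-10, MAX = 2030-12-22.
18 days remain in February 2029 after the 10th (28 − 10).
Full months from March 2029 through November 2030 contribute their day counts.
Then 22 days into December 2030.
Total: 18 + 31 + 30 + 31 + 30 + 31 + 31 + 30 + 31 + 30 + 31 + 31 + 28 + 31 + 30 + 31 + 30 + 31 + 31 + 30 + 31 + 30 + 22 = 680.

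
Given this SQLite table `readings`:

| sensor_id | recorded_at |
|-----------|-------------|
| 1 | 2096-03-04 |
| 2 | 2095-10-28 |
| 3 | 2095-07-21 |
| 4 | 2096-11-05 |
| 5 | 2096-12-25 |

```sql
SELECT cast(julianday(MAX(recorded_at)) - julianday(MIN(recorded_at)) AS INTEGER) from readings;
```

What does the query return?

MIN = 2095-07-21, MAX = 2096-12-25.
10 days remain in July 2095 after the 21st (31 − 21).
Full months from August 2095 through November 2096 contribute their day counts.
Then 25 days into December 2096.
Total: 10 + 31 + 30 + 31 + 30 + 31 + 31 + 29 + 31 + 30 + 31 + 30 + 31 + 31 + 30 + 31 + 30 + 25 = 523.

523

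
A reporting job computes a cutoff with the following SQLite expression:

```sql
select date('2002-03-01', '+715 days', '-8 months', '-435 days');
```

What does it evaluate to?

2002-04-05

Applying '+715 days' to 2002-03-01: counting 715 days forward gives 2004-02-14.
Adding -8 months to 2004-02-14 gives 2003-06-14.
Applying '-435 days' to 2003-06-14: counting 435 days back gives 2002-04-05.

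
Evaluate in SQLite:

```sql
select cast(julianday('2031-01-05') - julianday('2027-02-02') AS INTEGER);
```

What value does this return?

1433

26 days remain in February 2027 after the 2nd (28 − 2).
Full months from March 2027 through December 2030 contribute their day counts.
Then 5 days into January 2031.
Total: 26 + 31 + 30 + 31 + 30 + 31 + 31 + 30 + 31 + 30 + 31 + 31 + 29 + 31 + 30 + 31 + 30 + 31 + 31 + 30 + 31 + 30 + 31 + 31 + 28 + 31 + 30 + 31 + 30 + 31 + 31 + 30 + 31 + 30 + 31 + 31 + 28 + 31 + 30 + 31 + 30 + 31 + 31 + 30 + 31 + 30 + 31 + 5 = 1433.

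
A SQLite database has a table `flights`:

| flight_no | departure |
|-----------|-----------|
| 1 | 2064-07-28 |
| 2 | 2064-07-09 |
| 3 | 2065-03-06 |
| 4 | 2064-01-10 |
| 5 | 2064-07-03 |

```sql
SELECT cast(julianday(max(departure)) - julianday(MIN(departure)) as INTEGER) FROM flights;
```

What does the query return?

MIN = 2064-01-10, MAX = 2065-03-06.
21 days remain in January 2064 after the 10th (31 − 10).
Full months from February 2064 through February 2065 contribute their day counts.
Then 6 days into March 2065.
Total: 21 + 29 + 31 + 30 + 31 + 30 + 31 + 31 + 30 + 31 + 30 + 31 + 31 + 28 + 6 = 421.

421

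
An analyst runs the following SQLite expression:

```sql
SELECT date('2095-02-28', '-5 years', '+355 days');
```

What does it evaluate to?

Adding -5 years to 2095-02-28 gives 2090-02-28.
Applying '+355 days' to 2090-02-28: counting 355 days forward gives 2091-02-18.

2091-02-18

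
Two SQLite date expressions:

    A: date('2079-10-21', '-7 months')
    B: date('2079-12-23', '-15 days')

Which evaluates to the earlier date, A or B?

A = 2079-03-21.
B = 2079-12-08.
A is earlier.

A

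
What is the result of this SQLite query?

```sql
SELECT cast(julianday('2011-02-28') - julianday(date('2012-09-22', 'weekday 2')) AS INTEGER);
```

-575

`weekday 2` advances to the next Tuesday; 2012-09-22 is a Saturday, so it moves forward to 2012-09-25.
0 days remain in February 2011 after the 28th (28 − 28).
Full months from March 2011 through August 2012 contribute their day counts.
Then 25 days into September 2012.
Total: 0 + 31 + 30 + 31 + 30 + 31 + 31 + 30 + 31 + 30 + 31 + 31 + 29 + 31 + 30 + 31 + 30 + 31 + 31 + 25 = 575.
The subtraction is earlier − later, so the result is −575 → -575.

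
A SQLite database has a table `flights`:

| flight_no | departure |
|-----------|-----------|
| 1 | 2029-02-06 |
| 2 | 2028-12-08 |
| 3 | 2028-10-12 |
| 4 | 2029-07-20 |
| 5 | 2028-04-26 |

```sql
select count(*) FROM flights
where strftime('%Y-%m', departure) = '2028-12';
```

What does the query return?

1

Rows with year-month 2028-12: 2028-12-08 → 1.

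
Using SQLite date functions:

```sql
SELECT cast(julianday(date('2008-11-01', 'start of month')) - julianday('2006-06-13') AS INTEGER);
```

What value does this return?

872

`start of month` rewinds 2008-11-01 to 2008-11-01.
17 days remain in June 2006 after the 13th (30 − 13).
Full months from July 2006 through October 2008 contribute their day counts.
Then 1 day into November 2008.
Total: 17 + 31 + 31 + 30 + 31 + 30 + 31 + 31 + 28 + 31 + 30 + 31 + 30 + 31 + 31 + 30 + 31 + 30 + 31 + 31 + 29 + 31 + 30 + 31 + 30 + 31 + 31 + 30 + 31 + 1 = 872.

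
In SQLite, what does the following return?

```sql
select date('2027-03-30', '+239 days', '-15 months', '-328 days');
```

2025-09-30

Applying '+239 days' to 2027-03-30: counting 239 days forward gives 2027-11-24.
Adding -15 months to 2027-11-24 gives 2026-08-24.
Applying '-328 days' to 2026-08-24: counting 328 days back gives 2025-09-30.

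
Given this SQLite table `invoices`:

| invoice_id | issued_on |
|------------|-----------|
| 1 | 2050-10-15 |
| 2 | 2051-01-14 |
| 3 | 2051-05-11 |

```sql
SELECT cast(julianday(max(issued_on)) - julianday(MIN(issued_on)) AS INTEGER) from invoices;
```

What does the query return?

MIN = 2050-10-15, MAX = 2051-05-11.
16 days remain in October 2050 after the 15th (31 − 15).
Full months from November 2050 through April 2051 contribute their day counts.
Then 11 days into May 2051.
Total: 16 + 30 + 31 + 31 + 28 + 31 + 30 + 11 = 208.

208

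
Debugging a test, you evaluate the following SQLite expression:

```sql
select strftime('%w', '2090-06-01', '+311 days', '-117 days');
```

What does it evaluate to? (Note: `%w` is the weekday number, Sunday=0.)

2

First apply '+311 days', '-117 days': 2090-06-01 → 2090-12-12.
2090-12-12 is a Tuesday; with Sunday=0 that is 2.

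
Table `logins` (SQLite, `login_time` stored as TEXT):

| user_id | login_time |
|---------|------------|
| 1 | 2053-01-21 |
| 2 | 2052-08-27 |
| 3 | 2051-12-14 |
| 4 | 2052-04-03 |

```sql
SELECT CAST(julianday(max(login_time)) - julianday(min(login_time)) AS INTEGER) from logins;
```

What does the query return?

404

MIN = 2051-12-14, MAX = 2053-01-21.
17 days remain in December 2051 after the 14th (31 − 14).
Full months from January 2052 through December 2052 contribute their day counts.
Then 21 days into January 2053.
Total: 17 + 31 + 29 + 31 + 30 + 31 + 30 + 31 + 31 + 30 + 31 + 30 + 31 + 21 = 404.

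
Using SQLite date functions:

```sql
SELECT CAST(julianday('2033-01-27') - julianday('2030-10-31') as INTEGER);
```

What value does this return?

0 days remain in October 2030 after the 31st (31 − 31).
Full months from November 2030 through December 2032 contribute their day counts.
Then 27 days into January 2033.
Total: 0 + 30 + 31 + 31 + 28 + 31 + 30 + 31 + 30 + 31 + 31 + 30 + 31 + 30 + 31 + 31 + 29 + 31 + 30 + 31 + 30 + 31 + 31 + 30 + 31 + 30 + 31 + 27 = 819.

819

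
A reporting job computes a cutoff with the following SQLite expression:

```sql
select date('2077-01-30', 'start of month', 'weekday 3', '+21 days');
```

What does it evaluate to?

`start of month` rewinds 2077-01-30 to 2077-01-01.
`weekday 3` advances to the next Wednesday; 2077-01-01 is a Friday, so it moves forward to 2077-01-06.
Advancing 21 more days within January lands on 2077-01-27.

2077-01-27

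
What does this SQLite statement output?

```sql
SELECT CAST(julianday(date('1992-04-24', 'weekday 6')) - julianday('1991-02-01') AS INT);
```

449

`weekday 6` advances to the next Saturday; 1992-04-24 is a Friday, so it moves forward to 1992-04-25.
27 days remain in February 1991 after the 1st (28 − 1).
Full months from March 1991 through March 1992 contribute their day counts.
Then 25 days into April 1992.
Total: 27 + 31 + 30 + 31 + 30 + 31 + 31 + 30 + 31 + 30 + 31 + 31 + 29 + 31 + 25 = 449.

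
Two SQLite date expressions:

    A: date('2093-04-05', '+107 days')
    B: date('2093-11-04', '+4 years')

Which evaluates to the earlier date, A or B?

A = 2093-07-21.
B = 2097-11-04.
A is earlier.

A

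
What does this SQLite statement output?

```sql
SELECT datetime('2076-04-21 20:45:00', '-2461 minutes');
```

2076-04-20 03:44:00

2461 minutes = 41h 1m; -2461 minutes from 2076-04-21 20:45:00 is 2076-04-20 03:44:00 (crosses midnight).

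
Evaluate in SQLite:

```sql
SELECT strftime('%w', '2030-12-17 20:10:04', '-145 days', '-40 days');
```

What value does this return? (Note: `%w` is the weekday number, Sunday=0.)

6

First apply '-145 days', '-40 days': 2030-12-17 20:10:04 → 2030-06-15 20:10:04.
2030-06-15 is a Saturday; with Sunday=0 that is 6.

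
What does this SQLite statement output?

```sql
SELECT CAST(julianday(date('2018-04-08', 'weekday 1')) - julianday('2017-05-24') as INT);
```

320

`weekday 1` advances to the next Monday; 2018-04-08 is a Sunday, so it moves forward to 2018-04-09.
7 days remain in May 2017 after the 24th (31 − 24).
Full months from June 2017 through March 2018 contribute their day counts.
Then 9 days into April 2018.
Total: 7 + 30 + 31 + 31 + 30 + 31 + 30 + 31 + 31 + 28 + 31 + 9 = 320.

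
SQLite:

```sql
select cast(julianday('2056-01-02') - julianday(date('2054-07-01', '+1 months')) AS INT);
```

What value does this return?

519

Adding +1 month to 2054-07-01 gives 2054-08-01.
30 days remain in August 2054 after the 1st (31 − 1).
Full months from September 2054 through December 2055 contribute their day counts.
Then 2 days into January 2056.
Total: 30 + 30 + 31 + 30 + 31 + 31 + 28 + 31 + 30 + 31 + 30 + 31 + 31 + 30 + 31 + 30 + 31 + 2 = 519.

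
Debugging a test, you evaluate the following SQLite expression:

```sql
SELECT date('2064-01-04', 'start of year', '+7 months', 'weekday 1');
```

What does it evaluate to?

2064-08-04

`start of year` rewinds 2064-01-04 to 2064-01-01.
Adding +7 months to 2064-01-01 gives 2064-08-01.
`weekday 1` advances to the next Monday; 2064-08-01 is a Friday, so it moves forward to 2064-08-04.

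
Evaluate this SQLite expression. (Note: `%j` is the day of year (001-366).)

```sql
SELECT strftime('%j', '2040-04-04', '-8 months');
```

216

First apply '-8 months': 2040-04-04 → 2039-08-04.
Day-of-year for 2039-08-04: days since 2039-01-01 inclusive = 216, zero-padded to 216.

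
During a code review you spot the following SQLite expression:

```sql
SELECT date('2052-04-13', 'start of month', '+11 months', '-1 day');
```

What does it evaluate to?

`start of month` rewinds 2052-04-13 to 2052-04-01.
Adding +11 months to 2052-04-01 gives 2053-03-01.
Going back 1 day from 2053-03-01 reaches 2053-02-28 (last day of February, 28 days).

2053-02-28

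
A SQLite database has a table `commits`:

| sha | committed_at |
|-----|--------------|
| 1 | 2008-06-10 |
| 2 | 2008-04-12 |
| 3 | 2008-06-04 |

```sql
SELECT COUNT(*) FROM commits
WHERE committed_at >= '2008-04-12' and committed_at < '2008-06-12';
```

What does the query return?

3

Rows in [2008-04-12, 2008-06-12): 2008-06-10, 2008-04-12, 2008-06-04 → 3 rows.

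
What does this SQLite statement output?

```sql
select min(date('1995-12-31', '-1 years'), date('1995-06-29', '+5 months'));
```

date('1995-12-31', '-1 years') → 1994-12-31.
date('1995-06-29', '+5 months') → 1995-11-29.
Earlier of the two is 1994-12-31.

1994-12-31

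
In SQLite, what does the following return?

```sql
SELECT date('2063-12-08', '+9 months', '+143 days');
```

Adding +9 months to 2063-12-08 gives 2064-09-08.
Applying '+143 days' to 2064-09-08: counting 143 days forward gives 2065-01-29.

2065-01-29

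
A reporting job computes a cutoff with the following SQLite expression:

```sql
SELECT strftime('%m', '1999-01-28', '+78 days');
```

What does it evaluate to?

04

First apply '+78 days': 1999-01-28 → 1999-04-16.
`%m` extracts the 2-digit month (01-12): 04.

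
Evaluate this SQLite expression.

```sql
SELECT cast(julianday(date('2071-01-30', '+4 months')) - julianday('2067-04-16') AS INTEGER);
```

1505

Adding +4 months to 2071-01-30 gives 2071-05-30.
14 days remain in April 2067 after the 16th (30 − 16).
Full months from May 2067 through April 2071 contribute their day counts.
Then 30 days into May 2071.
Total: 14 + 31 + 30 + 31 + 31 + 30 + 31 + 30 + 31 + 31 + 29 + 31 + 30 + 31 + 30 + 31 + 31 + 30 + 31 + 30 + 31 + 31 + 28 + 31 + 30 + 31 + 30 + 31 + 31 + 30 + 31 + 30 + 31 + 31 + 28 + 31 + 30 + 31 + 30 + 31 + 31 + 30 + 31 + 30 + 31 + 31 + 28 + 31 + 30 + 30 = 1505.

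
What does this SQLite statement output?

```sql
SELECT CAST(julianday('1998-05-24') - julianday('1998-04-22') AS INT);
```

32

8 days remain in April 1998 after the 22nd (30 − 22).
Then 24 days into May 1998.
Total: 8 + 24 = 32.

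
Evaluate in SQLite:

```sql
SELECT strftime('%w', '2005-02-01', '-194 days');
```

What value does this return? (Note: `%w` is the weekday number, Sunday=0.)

First apply '-194 days': 2005-02-01 → 2004-07-22.
2004-07-22 is a Thursday; with Sunday=0 that is 4.

4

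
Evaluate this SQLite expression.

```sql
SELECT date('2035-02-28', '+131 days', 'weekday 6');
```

2035-07-14

Applying '+131 days' to 2035-02-28: counting 131 days forward gives 2035-07-09.
`weekday 6` advances to the next Saturday; 2035-07-09 is a Monday, so it moves forward to 2035-07-14.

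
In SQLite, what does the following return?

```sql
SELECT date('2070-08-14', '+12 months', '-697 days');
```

Adding +12 months to 2070-08-14 gives 2071-08-14.
Applying '-697 days' to 2071-08-14: counting 697 days back gives 2069-09-16.

2069-09-16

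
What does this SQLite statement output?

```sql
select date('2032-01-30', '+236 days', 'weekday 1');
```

Applying '+236 days' to 2032-01-30: counting 236 days forward gives 2032-09-22.
`weekday 1` advances to the next Monday; 2032-09-22 is a Wednesday, so it moves forward to 2032-09-27.

2032-09-27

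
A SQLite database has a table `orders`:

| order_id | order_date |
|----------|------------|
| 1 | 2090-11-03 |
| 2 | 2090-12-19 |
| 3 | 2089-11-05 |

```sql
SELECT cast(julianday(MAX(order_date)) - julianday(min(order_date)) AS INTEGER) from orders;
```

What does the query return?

409

MIN = 2089-11-05, MAX = 2090-12-19.
25 days remain in November 2089 after the 5th (30 − 5).
Full months from December 2089 through November 2090 contribute their day counts.
Then 19 days into December 2090.
Total: 25 + 31 + 31 + 28 + 31 + 30 + 31 + 30 + 31 + 31 + 30 + 31 + 30 + 19 = 409.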